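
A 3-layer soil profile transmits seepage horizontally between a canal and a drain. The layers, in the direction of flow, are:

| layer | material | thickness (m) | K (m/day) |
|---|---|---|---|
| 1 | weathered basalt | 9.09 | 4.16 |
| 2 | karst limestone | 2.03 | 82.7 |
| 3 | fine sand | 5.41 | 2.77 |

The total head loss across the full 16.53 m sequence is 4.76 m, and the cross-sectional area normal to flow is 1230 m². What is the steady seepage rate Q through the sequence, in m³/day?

Flow is perpendicular to layering, so the layers act in series and the equivalent K is the thickness-weighted harmonic mean.
Total thickness L = 9.09 + 2.03 + 5.41 = 16.53 m.
Σ(b_i/K_i) = 9.09/4.16 + 2.03/82.7 + 5.41/2.77 = 4.163 d.
K_eq = L / Σ(b_i/K_i) = 16.53 / 4.163 = 3.971 m/day.
Q = K_eq · A · (Δh/L) = 3.971 × 1230 × (4.76/16.53) = 1406 m³/day.

1410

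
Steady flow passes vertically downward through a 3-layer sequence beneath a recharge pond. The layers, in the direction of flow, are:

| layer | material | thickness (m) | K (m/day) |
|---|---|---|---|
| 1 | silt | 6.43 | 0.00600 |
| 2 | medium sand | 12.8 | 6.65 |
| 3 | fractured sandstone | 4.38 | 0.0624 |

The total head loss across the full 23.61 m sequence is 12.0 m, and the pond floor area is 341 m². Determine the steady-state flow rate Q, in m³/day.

Flow is perpendicular to layering, so the layers act in series and the equivalent K is the thickness-weighted harmonic mean.
Total thickness L = 6.43 + 12.8 + 4.38 = 23.61 m.
Σ(b_i/K_i) = 6.43/0.00600 + 12.8/6.65 + 4.38/0.0624 = 1144 d.
K_eq = L / Σ(b_i/K_i) = 23.61 / 1144 = 0.02064 m/day.
Q = K_eq · A · (Δh/L) = 0.02064 × 341 × (12.0/23.61) = 3.578 m³/day.

3.58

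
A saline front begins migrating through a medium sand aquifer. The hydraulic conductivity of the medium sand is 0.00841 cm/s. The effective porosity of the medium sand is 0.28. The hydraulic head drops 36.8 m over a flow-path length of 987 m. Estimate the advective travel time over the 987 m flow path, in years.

Convert K: 0.00841 cm/s × 864 = 7.266 m/day.
Hydraulic gradient i = Δh / L = 36.8 / 987 = 0.03728.
Darcy flux q = K · i = 7.266 × 0.03728 = 0.2709 m/day.
Seepage velocity v = q / n_e = 0.2709 / 0.28 = 0.9676 m/day.
Travel time t = L / v = 987 / 0.9676 = 1020 days = 2.793 years.

2.79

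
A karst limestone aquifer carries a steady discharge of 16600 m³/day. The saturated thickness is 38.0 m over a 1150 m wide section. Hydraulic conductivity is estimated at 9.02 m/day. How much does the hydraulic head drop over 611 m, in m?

25.7

Cross-sectional area A = 1150 × 38.0 = 43700 m².
From Q = K·A·i, i = Q / (K·A) = 16600 / (9.020 × 43700) = 0.04211.
Head loss Δh = i · L = 0.04211 × 611 = 25.73 m.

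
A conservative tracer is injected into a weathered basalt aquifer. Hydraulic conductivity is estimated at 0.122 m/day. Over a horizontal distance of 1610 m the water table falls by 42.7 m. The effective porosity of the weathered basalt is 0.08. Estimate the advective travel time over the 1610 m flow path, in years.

109

Hydraulic gradient i = Δh / L = 42.7 / 1610 = 0.02652.
Darcy flux q = K · i = 0.1220 × 0.02652 = 0.003236 m/day.
Seepage velocity v = q / n_e = 0.003236 / 0.08 = 0.04045 m/day.
Travel time t = L / v = 1610 / 0.04045 = 39807 days = 109.0 years.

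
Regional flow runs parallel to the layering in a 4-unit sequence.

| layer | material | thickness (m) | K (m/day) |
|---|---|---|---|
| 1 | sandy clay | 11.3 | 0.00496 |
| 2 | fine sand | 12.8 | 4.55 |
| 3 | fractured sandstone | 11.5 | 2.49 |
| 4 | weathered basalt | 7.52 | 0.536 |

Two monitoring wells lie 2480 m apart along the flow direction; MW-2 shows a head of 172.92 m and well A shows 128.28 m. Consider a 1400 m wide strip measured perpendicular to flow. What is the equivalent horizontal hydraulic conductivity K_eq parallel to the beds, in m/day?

2.11

Flow is parallel to layering, so each bed carries its own Darcy discharge and the transmissivities add.
Σ(K_i·b_i) = 0.00496×11.3 + 4.55×12.8 + 2.49×11.5 + 0.536×7.52 = 90.96 m²/day.
Total thickness b = 43.12 m, so K_eq = Σ(K_i·b_i)/b = 2.110 m/day.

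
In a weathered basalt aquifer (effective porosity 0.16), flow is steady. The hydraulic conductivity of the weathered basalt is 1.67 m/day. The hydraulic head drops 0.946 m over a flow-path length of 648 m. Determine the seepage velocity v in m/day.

Hydraulic gradient i = Δh / L = 0.946 / 648 = 0.001460.
Darcy flux q = K · i = 1.670 × 0.001460 = 0.002438 m/day.
Seepage velocity v = q / n_e = 0.002438 / 0.16 = 0.01524 m/day.

0.0152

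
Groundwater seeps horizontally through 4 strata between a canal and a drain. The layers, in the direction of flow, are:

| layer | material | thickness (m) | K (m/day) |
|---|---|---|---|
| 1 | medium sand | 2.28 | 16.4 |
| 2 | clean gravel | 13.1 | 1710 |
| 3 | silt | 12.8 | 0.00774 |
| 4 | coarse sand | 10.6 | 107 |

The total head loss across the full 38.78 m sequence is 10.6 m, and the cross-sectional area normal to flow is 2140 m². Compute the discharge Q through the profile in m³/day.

Flow is perpendicular to layering, so the layers act in series and the equivalent K is the thickness-weighted harmonic mean.
Total thickness L = 2.28 + 13.1 + 12.8 + 10.6 = 38.78 m.
Σ(b_i/K_i) = 2.28/16.4 + 13.1/1710 + 12.8/0.00774 + 10.6/107 = 1654 d.
K_eq = L / Σ(b_i/K_i) = 38.78 / 1654 = 0.02345 m/day.
Q = K_eq · A · (Δh/L) = 0.02345 × 2140 × (10.6/38.78) = 13.71 m³/day.

13.7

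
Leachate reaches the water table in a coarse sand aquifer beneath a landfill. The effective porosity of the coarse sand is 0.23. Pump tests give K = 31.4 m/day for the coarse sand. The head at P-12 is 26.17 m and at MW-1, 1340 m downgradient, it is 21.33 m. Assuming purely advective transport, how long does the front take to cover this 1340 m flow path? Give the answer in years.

Hydraulic gradient i = (26.17 − 21.33) / 1340 = 4.84 / 1340 = 0.003612.
Darcy flux q = K · i = 31.40 × 0.003612 = 0.1134 m/day.
Seepage velocity v = q / n_e = 0.1134 / 0.23 = 0.4931 m/day.
Travel time t = L / v = 1340 / 0.4931 = 2717 days = 7.440 years.

7.44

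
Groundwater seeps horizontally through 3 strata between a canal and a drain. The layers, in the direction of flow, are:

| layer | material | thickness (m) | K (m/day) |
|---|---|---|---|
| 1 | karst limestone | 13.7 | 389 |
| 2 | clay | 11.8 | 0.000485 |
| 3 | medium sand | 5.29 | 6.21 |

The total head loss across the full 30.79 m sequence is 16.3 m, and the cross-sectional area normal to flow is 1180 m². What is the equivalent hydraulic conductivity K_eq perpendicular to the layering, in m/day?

Flow is perpendicular to layering, so the layers act in series and the equivalent K is the thickness-weighted harmonic mean.
Total thickness L = 13.7 + 11.8 + 5.29 = 30.79 m.
Σ(b_i/K_i) = 13.7/389 + 11.8/0.000485 + 5.29/6.21 = 24331 d.
K_eq = L / Σ(b_i/K_i) = 30.79 / 24331 = 0.001265 m/day.

0.00127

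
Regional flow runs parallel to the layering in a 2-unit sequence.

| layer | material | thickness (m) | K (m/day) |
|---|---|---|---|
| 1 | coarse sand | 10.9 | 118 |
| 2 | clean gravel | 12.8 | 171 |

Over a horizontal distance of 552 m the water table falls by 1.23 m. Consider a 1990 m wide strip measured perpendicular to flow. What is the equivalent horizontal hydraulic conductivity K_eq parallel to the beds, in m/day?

Flow is parallel to layering, so each bed carries its own Darcy discharge and the transmissivities add.
Σ(K_i·b_i) = 118×10.9 + 171×12.8 = 3475 m²/day.
Total thickness b = 23.70 m, so K_eq = Σ(K_i·b_i)/b = 146.6 m/day.

147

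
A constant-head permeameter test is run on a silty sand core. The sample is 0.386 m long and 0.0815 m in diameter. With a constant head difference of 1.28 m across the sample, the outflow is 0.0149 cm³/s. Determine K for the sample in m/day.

0.0744

Cross-sectional area A = π·(d/2)² = π × (0.0815/2)² = 0.005217 m².
Convert discharge: 0.0149 cm³/s = 1.490e-08 m³/s.
Darcy's law rearranged: K = Q·L / (A·Δh) = 1.490e-08 × 0.386 / (0.005217 × 1.28) = 8.613e-07 m/s = 0.07442 m/day.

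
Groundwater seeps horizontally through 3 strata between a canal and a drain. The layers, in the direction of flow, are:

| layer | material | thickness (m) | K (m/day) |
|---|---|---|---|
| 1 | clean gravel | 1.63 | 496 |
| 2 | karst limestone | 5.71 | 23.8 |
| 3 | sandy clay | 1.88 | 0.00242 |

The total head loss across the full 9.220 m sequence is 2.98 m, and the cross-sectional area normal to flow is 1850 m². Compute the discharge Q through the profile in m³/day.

Flow is perpendicular to layering, so the layers act in series and the equivalent K is the thickness-weighted harmonic mean.
Total thickness L = 1.63 + 5.71 + 1.88 = 9.220 m.
Σ(b_i/K_i) = 1.63/496 + 5.71/23.8 + 1.88/0.00242 = 777.1 d.
K_eq = L / Σ(b_i/K_i) = 9.220 / 777.1 = 0.01186 m/day.
Q = K_eq · A · (Δh/L) = 0.01186 × 1850 × (2.98/9.220) = 7.094 m³/day.

7.09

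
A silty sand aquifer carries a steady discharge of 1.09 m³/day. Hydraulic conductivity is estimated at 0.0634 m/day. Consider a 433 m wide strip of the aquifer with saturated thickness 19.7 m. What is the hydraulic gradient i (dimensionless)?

0.00202

Cross-sectional area A = 433 × 19.7 = 8530 m².
From Q = K·A·i, i = Q / (K·A) = 1.09 / (0.06340 × 8530) = 0.002016.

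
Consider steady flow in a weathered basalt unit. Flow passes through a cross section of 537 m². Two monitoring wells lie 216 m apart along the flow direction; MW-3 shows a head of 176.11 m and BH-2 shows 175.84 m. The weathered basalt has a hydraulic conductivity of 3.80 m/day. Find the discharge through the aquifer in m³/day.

2.55

Hydraulic gradient i = (176.11 − 175.84) / 216 = 0.27 / 216 = 0.001250.
Darcy's law: Q = K · A · i = 3.800 × 537.0 × 0.001250 = 2.551 m³/day.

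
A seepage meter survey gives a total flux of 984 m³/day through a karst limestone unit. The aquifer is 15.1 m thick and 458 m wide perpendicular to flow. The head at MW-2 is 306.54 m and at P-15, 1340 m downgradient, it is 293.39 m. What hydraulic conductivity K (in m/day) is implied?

14.5

Cross-sectional area A = 458 × 15.1 = 6916 m².
Hydraulic gradient i = (306.54 − 293.39) / 1340 = 13.15 / 1340 = 0.009813.
From Q = K·A·i, K = Q / (A·i) = 984 / (6916 × 0.009813) = 14.50 m/day.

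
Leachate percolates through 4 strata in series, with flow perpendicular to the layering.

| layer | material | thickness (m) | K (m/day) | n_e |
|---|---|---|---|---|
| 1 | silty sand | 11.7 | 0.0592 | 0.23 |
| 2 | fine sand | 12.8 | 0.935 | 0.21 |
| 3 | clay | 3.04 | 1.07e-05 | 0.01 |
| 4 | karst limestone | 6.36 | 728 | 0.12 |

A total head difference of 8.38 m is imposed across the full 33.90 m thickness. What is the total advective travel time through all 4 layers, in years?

573

With flow normal to the layers, continuity requires the same specific discharge q through every layer.
Σ(b_i/K_i) = 11.7/0.0592 + 12.8/0.935 + 3.04/1.07e-05 + 6.36/728 = 2.843e+05 d.
q = Δh / Σ(b_i/K_i) = 8.38 / 2.843e+05 = 2.947e-05 m/day.
In each layer the seepage velocity is v_i = q/n_i, so the layer transit time is t_i = b_i·n_i / q:
  layer 1 (silty sand): t_1 = 11.7 × 0.23 / 2.947e-05 = 91302 d
  layer 2 (fine sand): t_2 = 12.8 × 0.21 / 2.947e-05 = 91201 d
  layer 3 (clay): t_3 = 3.04 × 0.01 / 2.947e-05 = 1031 d
  layer 4 (karst limestone): t_4 = 6.36 × 0.12 / 2.947e-05 = 25894 d
Total t = Σ t_i = 2.094e+05 days = 573.4 years.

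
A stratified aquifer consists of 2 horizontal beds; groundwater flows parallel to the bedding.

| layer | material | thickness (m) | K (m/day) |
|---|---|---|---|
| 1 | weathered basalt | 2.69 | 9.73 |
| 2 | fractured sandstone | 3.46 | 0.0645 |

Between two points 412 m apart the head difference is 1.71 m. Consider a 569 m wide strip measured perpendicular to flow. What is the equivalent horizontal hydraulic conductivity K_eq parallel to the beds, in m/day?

Flow is parallel to layering, so each bed carries its own Darcy discharge and the transmissivities add.
Σ(K_i·b_i) = 9.73×2.69 + 0.0645×3.46 = 26.40 m²/day.
Total thickness b = 6.150 m, so K_eq = Σ(K_i·b_i)/b = 4.292 m/day.

4.29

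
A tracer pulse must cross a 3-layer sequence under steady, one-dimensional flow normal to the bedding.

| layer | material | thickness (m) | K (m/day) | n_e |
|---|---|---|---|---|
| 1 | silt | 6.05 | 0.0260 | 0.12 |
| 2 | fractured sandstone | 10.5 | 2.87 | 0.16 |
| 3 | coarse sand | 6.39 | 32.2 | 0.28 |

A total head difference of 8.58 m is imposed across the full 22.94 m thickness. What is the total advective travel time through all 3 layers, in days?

116

With flow normal to the layers, continuity requires the same specific discharge q through every layer.
Σ(b_i/K_i) = 6.05/0.0260 + 10.5/2.87 + 6.39/32.2 = 236.5 d.
q = Δh / Σ(b_i/K_i) = 8.58 / 236.5 = 0.03627 m/day.
In each layer the seepage velocity is v_i = q/n_i, so the layer transit time is t_i = b_i·n_i / q:
  layer 1 (silt): t_1 = 6.05 × 0.12 / 0.03627 = 20.02 d
  layer 2 (fractured sandstone): t_2 = 10.5 × 0.16 / 0.03627 = 46.32 d
  layer 3 (coarse sand): t_3 = 6.39 × 0.28 / 0.03627 = 49.33 d
Total t = Σ t_i = 115.7 days.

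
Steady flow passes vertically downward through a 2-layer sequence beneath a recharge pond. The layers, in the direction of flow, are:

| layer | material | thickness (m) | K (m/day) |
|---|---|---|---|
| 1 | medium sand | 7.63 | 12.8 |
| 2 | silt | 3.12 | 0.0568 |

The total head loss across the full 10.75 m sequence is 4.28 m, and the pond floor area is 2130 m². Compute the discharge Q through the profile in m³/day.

Flow is perpendicular to layering, so the layers act in series and the equivalent K is the thickness-weighted harmonic mean.
Total thickness L = 7.63 + 3.12 = 10.75 m.
Σ(b_i/K_i) = 7.63/12.8 + 3.12/0.0568 = 55.53 d.
K_eq = L / Σ(b_i/K_i) = 10.75 / 55.53 = 0.1936 m/day.
Q = K_eq · A · (Δh/L) = 0.1936 × 2130 × (4.28/10.75) = 164.2 m³/day.

164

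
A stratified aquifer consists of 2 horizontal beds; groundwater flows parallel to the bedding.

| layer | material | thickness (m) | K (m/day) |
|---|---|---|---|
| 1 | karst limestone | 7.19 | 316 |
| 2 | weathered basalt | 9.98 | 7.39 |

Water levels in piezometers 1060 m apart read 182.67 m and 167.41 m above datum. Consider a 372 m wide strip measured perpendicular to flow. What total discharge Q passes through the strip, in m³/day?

Flow is parallel to layering, so each bed carries its own Darcy discharge and the transmissivities add.
Σ(K_i·b_i) = 316×7.19 + 7.39×9.98 = 2346 m²/day.
Hydraulic gradient i = (182.67 − 167.41) / 1060 = 15.26 / 1060 = 0.01440.
Q = Σ(K_i·b_i) · W · i = 2346 × 372 × 0.01440 = 12563 m³/day.

12600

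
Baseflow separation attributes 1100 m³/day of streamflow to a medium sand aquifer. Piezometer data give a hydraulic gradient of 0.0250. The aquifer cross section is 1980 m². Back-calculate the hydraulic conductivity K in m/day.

22.2

Hydraulic gradient i = 0.0250.
From Q = K·A·i, K = Q / (A·i) = 1100 / (1980 × 0.02500) = 22.22 m/day.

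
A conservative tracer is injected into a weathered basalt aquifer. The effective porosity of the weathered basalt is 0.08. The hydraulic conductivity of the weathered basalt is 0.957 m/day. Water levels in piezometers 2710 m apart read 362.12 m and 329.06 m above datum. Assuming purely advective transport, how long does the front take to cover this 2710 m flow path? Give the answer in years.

Hydraulic gradient i = (362.12 − 329.06) / 2710 = 33.06 / 2710 = 0.01220.
Darcy flux q = K · i = 0.9570 × 0.01220 = 0.01167 m/day.
Seepage velocity v = q / n_e = 0.01167 / 0.08 = 0.1459 m/day.
Travel time t = L / v = 2710 / 0.1459 = 18570 days = 50.84 years.

50.8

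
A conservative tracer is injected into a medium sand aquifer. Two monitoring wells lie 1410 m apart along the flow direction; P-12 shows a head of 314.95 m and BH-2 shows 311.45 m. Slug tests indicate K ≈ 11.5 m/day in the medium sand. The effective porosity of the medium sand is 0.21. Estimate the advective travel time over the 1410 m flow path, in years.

28.4

Hydraulic gradient i = (314.95 − 311.45) / 1410 = 3.5 / 1410 = 0.002482.
Darcy flux q = K · i = 11.50 × 0.002482 = 0.02855 m/day.
Seepage velocity v = q / n_e = 0.02855 / 0.21 = 0.1359 m/day.
Travel time t = L / v = 1410 / 0.1359 = 10373 days = 28.40 years.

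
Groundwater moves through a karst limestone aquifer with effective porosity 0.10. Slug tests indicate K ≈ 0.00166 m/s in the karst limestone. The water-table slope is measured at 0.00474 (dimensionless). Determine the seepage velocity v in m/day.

Convert K: 0.00166 m/s × 86400 = 143.4 m/day.
Hydraulic gradient i = 0.00474.
Darcy flux q = K · i = 143.4 × 0.004740 = 0.6798 m/day.
Seepage velocity v = q / n_e = 0.6798 / 0.10 = 6.798 m/day.

6.80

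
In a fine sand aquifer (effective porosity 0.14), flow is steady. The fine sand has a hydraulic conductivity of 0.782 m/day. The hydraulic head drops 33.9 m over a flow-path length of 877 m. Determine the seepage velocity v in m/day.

0.216

Hydraulic gradient i = Δh / L = 33.9 / 877 = 0.03865.
Darcy flux q = K · i = 0.7820 × 0.03865 = 0.03023 m/day.
Seepage velocity v = q / n_e = 0.03023 / 0.14 = 0.2159 m/day.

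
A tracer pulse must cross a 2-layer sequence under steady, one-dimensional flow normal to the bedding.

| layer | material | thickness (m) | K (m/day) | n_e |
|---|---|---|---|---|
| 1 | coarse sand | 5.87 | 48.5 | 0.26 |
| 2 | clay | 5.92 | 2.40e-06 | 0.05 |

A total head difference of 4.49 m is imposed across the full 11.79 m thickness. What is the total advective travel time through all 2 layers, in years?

With flow normal to the layers, continuity requires the same specific discharge q through every layer.
Σ(b_i/K_i) = 5.87/48.5 + 5.92/2.40e-06 = 2.467e+06 d.
q = Δh / Σ(b_i/K_i) = 4.49 / 2.467e+06 = 1.820e-06 m/day.
In each layer the seepage velocity is v_i = q/n_i, so the layer transit time is t_i = b_i·n_i / q:
  layer 1 (coarse sand): t_1 = 5.87 × 0.26 / 1.820e-06 = 8.384e+05 d
  layer 2 (clay): t_2 = 5.92 × 0.05 / 1.820e-06 = 1.626e+05 d
Total t = Σ t_i = 1.001e+06 days = 2741 years.

2740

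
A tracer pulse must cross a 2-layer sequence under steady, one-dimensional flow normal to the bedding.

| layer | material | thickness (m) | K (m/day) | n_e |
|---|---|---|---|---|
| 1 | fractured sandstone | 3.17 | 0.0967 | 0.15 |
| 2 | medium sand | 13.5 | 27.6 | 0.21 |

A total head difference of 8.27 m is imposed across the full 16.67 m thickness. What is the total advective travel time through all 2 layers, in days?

13.3

With flow normal to the layers, continuity requires the same specific discharge q through every layer.
Σ(b_i/K_i) = 3.17/0.0967 + 13.5/27.6 = 33.27 d.
q = Δh / Σ(b_i/K_i) = 8.27 / 33.27 = 0.2486 m/day.
In each layer the seepage velocity is v_i = q/n_i, so the layer transit time is t_i = b_i·n_i / q:
  layer 1 (fractured sandstone): t_1 = 3.17 × 0.15 / 0.2486 = 1.913 d
  layer 2 (medium sand): t_2 = 13.5 × 0.21 / 0.2486 = 11.41 d
Total t = Σ t_i = 13.32 days.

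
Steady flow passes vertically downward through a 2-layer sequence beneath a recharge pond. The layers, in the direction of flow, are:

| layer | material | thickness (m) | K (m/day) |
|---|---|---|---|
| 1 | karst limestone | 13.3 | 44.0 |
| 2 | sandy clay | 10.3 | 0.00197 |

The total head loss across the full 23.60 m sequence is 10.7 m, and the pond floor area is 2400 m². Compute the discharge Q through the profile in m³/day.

4.91

Flow is perpendicular to layering, so the layers act in series and the equivalent K is the thickness-weighted harmonic mean.
Total thickness L = 13.3 + 10.3 = 23.60 m.
Σ(b_i/K_i) = 13.3/44.0 + 10.3/0.00197 = 5229 d.
K_eq = L / Σ(b_i/K_i) = 23.60 / 5229 = 0.004514 m/day.
Q = K_eq · A · (Δh/L) = 0.004514 × 2400 × (10.7/23.60) = 4.911 m³/day.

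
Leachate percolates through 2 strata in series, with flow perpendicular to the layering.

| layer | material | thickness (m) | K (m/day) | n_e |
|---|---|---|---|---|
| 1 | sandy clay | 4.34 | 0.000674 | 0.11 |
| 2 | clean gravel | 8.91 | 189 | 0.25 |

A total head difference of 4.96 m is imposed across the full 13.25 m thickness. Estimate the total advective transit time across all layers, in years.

With flow normal to the layers, continuity requires the same specific discharge q through every layer.
Σ(b_i/K_i) = 4.34/0.000674 + 8.91/189 = 6439 d.
q = Δh / Σ(b_i/K_i) = 4.96 / 6439 = 0.0007703 m/day.
In each layer the seepage velocity is v_i = q/n_i, so the layer transit time is t_i = b_i·n_i / q:
  layer 1 (sandy clay): t_1 = 4.34 × 0.11 / 0.0007703 = 619.8 d
  layer 2 (clean gravel): t_2 = 8.91 × 0.25 / 0.0007703 = 2892 d
Total t = Σ t_i = 3512 days = 9.614 years.

9.61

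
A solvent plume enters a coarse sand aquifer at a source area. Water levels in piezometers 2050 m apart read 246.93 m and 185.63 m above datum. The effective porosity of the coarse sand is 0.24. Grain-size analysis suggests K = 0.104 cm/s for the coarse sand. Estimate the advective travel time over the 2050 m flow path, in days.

183

Convert K: 0.104 cm/s × 864 = 89.86 m/day.
Hydraulic gradient i = (246.93 − 185.63) / 2050 = 61.3 / 2050 = 0.02990.
Darcy flux q = K · i = 89.86 × 0.02990 = 2.687 m/day.
Seepage velocity v = q / n_e = 2.687 / 0.24 = 11.20 m/day.
Travel time t = L / v = 2050 / 11.20 = 183.1 days.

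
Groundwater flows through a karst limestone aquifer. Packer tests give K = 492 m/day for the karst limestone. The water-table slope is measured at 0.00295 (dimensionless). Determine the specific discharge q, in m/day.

1.45

Hydraulic gradient i = 0.00295.
Specific discharge q = K · i = 492.0 × 0.002950 = 1.451 m/day.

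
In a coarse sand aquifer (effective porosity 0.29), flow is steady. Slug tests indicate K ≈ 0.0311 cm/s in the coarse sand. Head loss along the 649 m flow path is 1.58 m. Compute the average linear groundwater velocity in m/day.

0.226

Convert K: 0.0311 cm/s × 864 = 26.87 m/day.
Hydraulic gradient i = Δh / L = 1.58 / 649 = 0.002435.
Darcy flux q = K · i = 26.87 × 0.002435 = 0.06542 m/day.
Seepage velocity v = q / n_e = 0.06542 / 0.29 = 0.2256 m/day.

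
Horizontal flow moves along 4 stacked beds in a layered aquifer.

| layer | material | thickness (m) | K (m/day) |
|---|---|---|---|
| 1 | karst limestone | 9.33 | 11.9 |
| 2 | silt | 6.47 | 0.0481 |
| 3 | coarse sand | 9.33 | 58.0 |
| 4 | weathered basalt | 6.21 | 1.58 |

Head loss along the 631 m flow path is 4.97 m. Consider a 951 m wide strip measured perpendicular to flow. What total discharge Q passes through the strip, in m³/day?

Flow is parallel to layering, so each bed carries its own Darcy discharge and the transmissivities add.
Σ(K_i·b_i) = 11.9×9.33 + 0.0481×6.47 + 58.0×9.33 + 1.58×6.21 = 662.3 m²/day.
Hydraulic gradient i = Δh / L = 4.97 / 631 = 0.007876.
Q = Σ(K_i·b_i) · W · i = 662.3 × 951 × 0.007876 = 4961 m³/day.

4960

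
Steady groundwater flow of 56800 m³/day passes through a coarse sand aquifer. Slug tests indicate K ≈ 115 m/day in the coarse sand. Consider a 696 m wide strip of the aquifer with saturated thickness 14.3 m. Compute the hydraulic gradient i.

0.0496

Cross-sectional area A = 696 × 14.3 = 9953 m².
From Q = K·A·i, i = Q / (K·A) = 56800 / (115.0 × 9953) = 0.04963.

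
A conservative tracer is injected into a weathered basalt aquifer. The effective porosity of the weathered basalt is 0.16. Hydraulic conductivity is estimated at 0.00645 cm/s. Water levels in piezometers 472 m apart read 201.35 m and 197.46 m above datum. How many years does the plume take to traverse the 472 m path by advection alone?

4.50

Convert K: 0.00645 cm/s × 864 = 5.573 m/day.
Hydraulic gradient i = (201.35 − 197.46) / 472 = 3.89 / 472 = 0.008242.
Darcy flux q = K · i = 5.573 × 0.008242 = 0.04593 m/day.
Seepage velocity v = q / n_e = 0.04593 / 0.16 = 0.2871 m/day.
Travel time t = L / v = 472 / 0.2871 = 1644 days = 4.502 years.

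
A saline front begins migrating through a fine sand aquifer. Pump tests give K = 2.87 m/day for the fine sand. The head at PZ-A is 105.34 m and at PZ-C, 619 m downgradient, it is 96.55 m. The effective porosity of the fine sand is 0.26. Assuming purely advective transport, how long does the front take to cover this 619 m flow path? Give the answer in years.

Hydraulic gradient i = (105.34 − 96.55) / 619 = 8.79 / 619 = 0.01420.
Darcy flux q = K · i = 2.870 × 0.01420 = 0.04075 m/day.
Seepage velocity v = q / n_e = 0.04075 / 0.26 = 0.1567 m/day.
Travel time t = L / v = 619 / 0.1567 = 3949 days = 10.81 years.

10.8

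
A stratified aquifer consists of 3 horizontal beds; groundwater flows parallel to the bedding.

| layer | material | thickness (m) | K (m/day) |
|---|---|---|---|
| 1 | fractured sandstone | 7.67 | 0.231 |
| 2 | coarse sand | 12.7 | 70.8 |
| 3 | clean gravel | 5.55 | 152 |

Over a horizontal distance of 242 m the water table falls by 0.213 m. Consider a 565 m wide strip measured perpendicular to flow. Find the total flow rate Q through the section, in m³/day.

Flow is parallel to layering, so each bed carries its own Darcy discharge and the transmissivities add.
Σ(K_i·b_i) = 0.231×7.67 + 70.8×12.7 + 152×5.55 = 1745 m²/day.
Hydraulic gradient i = Δh / L = 0.213 / 242 = 0.0008802.
Q = Σ(K_i·b_i) · W · i = 1745 × 565 × 0.0008802 = 867.5 m³/day.

868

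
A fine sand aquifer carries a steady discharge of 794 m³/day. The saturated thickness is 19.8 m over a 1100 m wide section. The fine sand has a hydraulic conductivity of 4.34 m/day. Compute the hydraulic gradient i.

0.00840

Cross-sectional area A = 1100 × 19.8 = 21780 m².
From Q = K·A·i, i = Q / (K·A) = 794 / (4.340 × 21780) = 0.008400.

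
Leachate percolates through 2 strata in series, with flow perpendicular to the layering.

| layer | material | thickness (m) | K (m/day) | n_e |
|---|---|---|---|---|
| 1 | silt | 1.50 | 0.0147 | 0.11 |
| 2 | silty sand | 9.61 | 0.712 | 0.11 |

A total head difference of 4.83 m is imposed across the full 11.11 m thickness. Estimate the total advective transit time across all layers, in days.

29.2

With flow normal to the layers, continuity requires the same specific discharge q through every layer.
Σ(b_i/K_i) = 1.50/0.0147 + 9.61/0.712 = 115.5 d.
q = Δh / Σ(b_i/K_i) = 4.83 / 115.5 = 0.04180 m/day.
In each layer the seepage velocity is v_i = q/n_i, so the layer transit time is t_i = b_i·n_i / q:
  layer 1 (silt): t_1 = 1.50 × 0.11 / 0.04180 = 3.947 d
  layer 2 (silty sand): t_2 = 9.61 × 0.11 / 0.04180 = 25.29 d
Total t = Σ t_i = 29.23 days.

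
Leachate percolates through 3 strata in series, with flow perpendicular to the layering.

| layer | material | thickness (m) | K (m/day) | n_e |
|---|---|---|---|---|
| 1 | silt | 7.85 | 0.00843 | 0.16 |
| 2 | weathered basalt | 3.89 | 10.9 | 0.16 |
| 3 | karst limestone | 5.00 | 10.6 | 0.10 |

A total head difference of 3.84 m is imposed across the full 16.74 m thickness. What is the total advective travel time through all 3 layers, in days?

With flow normal to the layers, continuity requires the same specific discharge q through every layer.
Σ(b_i/K_i) = 7.85/0.00843 + 3.89/10.9 + 5.00/10.6 = 932.0 d.
q = Δh / Σ(b_i/K_i) = 3.84 / 932.0 = 0.004120 m/day.
In each layer the seepage velocity is v_i = q/n_i, so the layer transit time is t_i = b_i·n_i / q:
  layer 1 (silt): t_1 = 7.85 × 0.16 / 0.004120 = 304.9 d
  layer 2 (weathered basalt): t_2 = 3.89 × 0.16 / 0.004120 = 151.1 d
  layer 3 (karst limestone): t_3 = 5.00 × 0.10 / 0.004120 = 121.4 d
Total t = Σ t_i = 577.3 days.

577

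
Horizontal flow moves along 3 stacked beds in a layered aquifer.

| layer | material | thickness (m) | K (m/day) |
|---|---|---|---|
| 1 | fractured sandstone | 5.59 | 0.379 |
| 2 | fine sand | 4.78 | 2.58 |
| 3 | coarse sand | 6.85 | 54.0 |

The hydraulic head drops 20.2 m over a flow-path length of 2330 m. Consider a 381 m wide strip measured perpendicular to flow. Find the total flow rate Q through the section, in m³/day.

Flow is parallel to layering, so each bed carries its own Darcy discharge and the transmissivities add.
Σ(K_i·b_i) = 0.379×5.59 + 2.58×4.78 + 54.0×6.85 = 384.4 m²/day.
Hydraulic gradient i = Δh / L = 20.2 / 2330 = 0.008670.
Q = Σ(K_i·b_i) · W · i = 384.4 × 381 × 0.008670 = 1270 m³/day.

1270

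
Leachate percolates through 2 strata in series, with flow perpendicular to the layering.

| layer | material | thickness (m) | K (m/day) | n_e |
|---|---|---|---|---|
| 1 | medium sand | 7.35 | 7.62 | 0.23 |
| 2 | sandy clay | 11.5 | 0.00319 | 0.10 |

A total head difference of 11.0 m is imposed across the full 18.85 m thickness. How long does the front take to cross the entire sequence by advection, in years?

2.55

With flow normal to the layers, continuity requires the same specific discharge q through every layer.
Σ(b_i/K_i) = 7.35/7.62 + 11.5/0.00319 = 3606 d.
q = Δh / Σ(b_i/K_i) = 11.0 / 3606 = 0.003050 m/day.
In each layer the seepage velocity is v_i = q/n_i, so the layer transit time is t_i = b_i·n_i / q:
  layer 1 (medium sand): t_1 = 7.35 × 0.23 / 0.003050 = 554.2 d
  layer 2 (sandy clay): t_2 = 11.5 × 0.10 / 0.003050 = 377.0 d
Total t = Σ t_i = 931.2 days = 2.549 years.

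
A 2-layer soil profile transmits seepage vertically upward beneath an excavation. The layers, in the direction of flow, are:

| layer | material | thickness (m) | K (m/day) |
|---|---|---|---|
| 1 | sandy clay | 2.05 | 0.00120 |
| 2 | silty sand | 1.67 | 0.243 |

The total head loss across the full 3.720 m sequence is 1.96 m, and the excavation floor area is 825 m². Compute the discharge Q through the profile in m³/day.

Flow is perpendicular to layering, so the layers act in series and the equivalent K is the thickness-weighted harmonic mean.
Total thickness L = 2.05 + 1.67 = 3.720 m.
Σ(b_i/K_i) = 2.05/0.00120 + 1.67/0.243 = 1715 d.
K_eq = L / Σ(b_i/K_i) = 3.720 / 1715 = 0.002169 m/day.
Q = K_eq · A · (Δh/L) = 0.002169 × 825 × (1.96/3.720) = 0.9427 m³/day.

0.943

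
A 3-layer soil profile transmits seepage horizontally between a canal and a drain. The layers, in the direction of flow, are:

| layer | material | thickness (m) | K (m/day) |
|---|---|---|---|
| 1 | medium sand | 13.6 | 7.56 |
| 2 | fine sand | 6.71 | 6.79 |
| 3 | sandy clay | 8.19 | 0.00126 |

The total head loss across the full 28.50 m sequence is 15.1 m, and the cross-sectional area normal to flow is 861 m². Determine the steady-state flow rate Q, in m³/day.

Flow is perpendicular to layering, so the layers act in series and the equivalent K is the thickness-weighted harmonic mean.
Total thickness L = 13.6 + 6.71 + 8.19 = 28.50 m.
Σ(b_i/K_i) = 13.6/7.56 + 6.71/6.79 + 8.19/0.00126 = 6503 d.
K_eq = L / Σ(b_i/K_i) = 28.50 / 6503 = 0.004383 m/day.
Q = K_eq · A · (Δh/L) = 0.004383 × 861 × (15.1/28.50) = 1.999 m³/day.

2.00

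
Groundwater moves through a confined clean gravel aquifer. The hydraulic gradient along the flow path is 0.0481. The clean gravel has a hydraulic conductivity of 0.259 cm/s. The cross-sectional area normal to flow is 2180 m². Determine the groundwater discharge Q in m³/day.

23500

Convert K: 0.259 cm/s × 864 = 223.8 m/day.
Hydraulic gradient i = 0.0481.
Darcy's law: Q = K · A · i = 223.8 × 2180 × 0.04810 = 23465 m³/day.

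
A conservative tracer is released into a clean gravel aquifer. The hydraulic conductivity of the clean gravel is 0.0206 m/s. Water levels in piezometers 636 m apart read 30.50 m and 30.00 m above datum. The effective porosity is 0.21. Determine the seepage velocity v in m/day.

6.66

Convert K: 0.0206 m/s × 86400 = 1780 m/day.
Hydraulic gradient i = (30.50 − 30.00) / 636 = 0.5 / 636 = 0.0007862.
Darcy flux q = K · i = 1780 × 0.0007862 = 1.399 m/day.
Seepage velocity v = q / n_e = 1.399 / 0.21 = 6.663 m/day.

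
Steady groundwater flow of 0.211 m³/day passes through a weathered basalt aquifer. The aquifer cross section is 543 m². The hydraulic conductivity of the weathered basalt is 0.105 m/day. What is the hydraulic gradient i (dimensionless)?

From Q = K·A·i, i = Q / (K·A) = 0.211 / (0.1050 × 543.0) = 0.003701.

0.00370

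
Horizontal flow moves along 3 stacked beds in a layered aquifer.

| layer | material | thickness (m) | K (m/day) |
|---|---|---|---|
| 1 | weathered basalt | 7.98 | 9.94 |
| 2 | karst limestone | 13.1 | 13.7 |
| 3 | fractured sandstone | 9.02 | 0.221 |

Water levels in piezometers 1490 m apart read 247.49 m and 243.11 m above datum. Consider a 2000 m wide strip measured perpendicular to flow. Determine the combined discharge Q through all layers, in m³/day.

1530

Flow is parallel to layering, so each bed carries its own Darcy discharge and the transmissivities add.
Σ(K_i·b_i) = 9.94×7.98 + 13.7×13.1 + 0.221×9.02 = 260.8 m²/day.
Hydraulic gradient i = (247.49 − 243.11) / 1490 = 4.38 / 1490 = 0.002940.
Q = Σ(K_i·b_i) · W · i = 260.8 × 2000 × 0.002940 = 1533 m³/day.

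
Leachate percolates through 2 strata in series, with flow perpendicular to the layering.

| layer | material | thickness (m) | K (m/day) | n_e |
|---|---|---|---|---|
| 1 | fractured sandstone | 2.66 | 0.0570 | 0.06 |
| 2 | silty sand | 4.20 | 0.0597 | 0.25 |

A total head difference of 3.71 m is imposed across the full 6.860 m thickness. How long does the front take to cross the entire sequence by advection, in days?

With flow normal to the layers, continuity requires the same specific discharge q through every layer.
Σ(b_i/K_i) = 2.66/0.0570 + 4.20/0.0597 = 117.0 d.
q = Δh / Σ(b_i/K_i) = 3.71 / 117.0 = 0.03170 m/day.
In each layer the seepage velocity is v_i = q/n_i, so the layer transit time is t_i = b_i·n_i / q:
  layer 1 (fractured sandstone): t_1 = 2.66 × 0.06 / 0.03170 = 5.034 d
  layer 2 (silty sand): t_2 = 4.20 × 0.25 / 0.03170 = 33.12 d
Total t = Σ t_i = 38.15 days.

38.2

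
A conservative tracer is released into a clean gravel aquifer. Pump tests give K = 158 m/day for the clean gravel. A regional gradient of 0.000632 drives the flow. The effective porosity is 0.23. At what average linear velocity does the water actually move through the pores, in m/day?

0.434

Hydraulic gradient i = 0.000632.
Darcy flux q = K · i = 158.0 × 0.0006320 = 0.09986 m/day.
Seepage velocity v = q / n_e = 0.09986 / 0.23 = 0.4342 m/day.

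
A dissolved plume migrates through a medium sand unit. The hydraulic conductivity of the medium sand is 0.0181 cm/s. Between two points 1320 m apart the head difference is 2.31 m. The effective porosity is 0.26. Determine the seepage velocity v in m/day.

0.105

Convert K: 0.0181 cm/s × 864 = 15.64 m/day.
Hydraulic gradient i = Δh / L = 2.31 / 1320 = 0.001750.
Darcy flux q = K · i = 15.64 × 0.001750 = 0.02737 m/day.
Seepage velocity v = q / n_e = 0.02737 / 0.26 = 0.1053 m/day.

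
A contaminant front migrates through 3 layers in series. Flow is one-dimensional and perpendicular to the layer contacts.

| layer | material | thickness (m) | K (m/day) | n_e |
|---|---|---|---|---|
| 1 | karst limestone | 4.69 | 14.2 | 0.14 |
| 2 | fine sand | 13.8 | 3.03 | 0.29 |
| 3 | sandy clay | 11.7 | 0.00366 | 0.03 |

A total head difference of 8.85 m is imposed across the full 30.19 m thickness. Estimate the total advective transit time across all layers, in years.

4.96

With flow normal to the layers, continuity requires the same specific discharge q through every layer.
Σ(b_i/K_i) = 4.69/14.2 + 13.8/3.03 + 11.7/0.00366 = 3202 d.
q = Δh / Σ(b_i/K_i) = 8.85 / 3202 = 0.002764 m/day.
In each layer the seepage velocity is v_i = q/n_i, so the layer transit time is t_i = b_i·n_i / q:
  layer 1 (karst limestone): t_1 = 4.69 × 0.14 / 0.002764 = 237.5 d
  layer 2 (fine sand): t_2 = 13.8 × 0.29 / 0.002764 = 1448 d
  layer 3 (sandy clay): t_3 = 11.7 × 0.03 / 0.002764 = 127.0 d
Total t = Σ t_i = 1812 days = 4.962 years.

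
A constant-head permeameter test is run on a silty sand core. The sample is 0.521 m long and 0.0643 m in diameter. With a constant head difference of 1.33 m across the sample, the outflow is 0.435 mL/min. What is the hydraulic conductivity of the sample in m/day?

0.0756

Cross-sectional area A = π·(d/2)² = π × (0.0643/2)² = 0.003247 m².
Convert discharge: 0.435 mL/min = 7.250e-09 m³/s.
Darcy's law rearranged: K = Q·L / (A·Δh) = 7.250e-09 × 0.521 / (0.003247 × 1.33) = 8.746e-07 m/s = 0.07557 m/day.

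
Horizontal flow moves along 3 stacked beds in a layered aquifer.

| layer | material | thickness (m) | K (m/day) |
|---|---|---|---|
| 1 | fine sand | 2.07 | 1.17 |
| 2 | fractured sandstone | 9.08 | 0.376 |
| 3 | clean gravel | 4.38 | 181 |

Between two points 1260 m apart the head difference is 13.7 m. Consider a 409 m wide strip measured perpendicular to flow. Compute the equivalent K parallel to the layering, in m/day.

Flow is parallel to layering, so each bed carries its own Darcy discharge and the transmissivities add.
Σ(K_i·b_i) = 1.17×2.07 + 0.376×9.08 + 181×4.38 = 798.6 m²/day.
Total thickness b = 15.53 m, so K_eq = Σ(K_i·b_i)/b = 51.42 m/day.

51.4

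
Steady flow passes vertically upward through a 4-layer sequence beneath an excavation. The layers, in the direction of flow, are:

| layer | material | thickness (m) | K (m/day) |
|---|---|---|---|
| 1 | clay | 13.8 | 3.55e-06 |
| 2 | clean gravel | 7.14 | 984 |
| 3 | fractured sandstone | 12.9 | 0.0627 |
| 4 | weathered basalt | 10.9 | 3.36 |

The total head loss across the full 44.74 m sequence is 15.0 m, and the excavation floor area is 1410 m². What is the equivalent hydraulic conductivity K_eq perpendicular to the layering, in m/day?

Flow is perpendicular to layering, so the layers act in series and the equivalent K is the thickness-weighted harmonic mean.
Total thickness L = 13.8 + 7.14 + 12.9 + 10.9 = 44.74 m.
Σ(b_i/K_i) = 13.8/3.55e-06 + 7.14/984 + 12.9/0.0627 + 10.9/3.36 = 3.888e+06 d.
K_eq = L / Σ(b_i/K_i) = 44.74 / 3.888e+06 = 1.151e-05 m/day.

1.15e-05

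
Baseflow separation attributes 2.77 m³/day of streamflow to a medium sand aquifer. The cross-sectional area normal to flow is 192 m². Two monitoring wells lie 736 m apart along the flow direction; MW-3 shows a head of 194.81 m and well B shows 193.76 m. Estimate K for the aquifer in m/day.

10.1

Hydraulic gradient i = (194.81 − 193.76) / 736 = 1.05 / 736 = 0.001427.
From Q = K·A·i, K = Q / (A·i) = 2.77 / (192.0 × 0.001427) = 10.11 m/day.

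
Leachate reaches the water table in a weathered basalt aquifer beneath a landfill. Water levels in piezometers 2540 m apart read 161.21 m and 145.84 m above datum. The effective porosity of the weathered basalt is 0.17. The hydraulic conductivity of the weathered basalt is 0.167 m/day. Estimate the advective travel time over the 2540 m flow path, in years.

Hydraulic gradient i = (161.21 − 145.84) / 2540 = 15.37 / 2540 = 0.006051.
Darcy flux q = K · i = 0.1670 × 0.006051 = 0.001011 m/day.
Seepage velocity v = q / n_e = 0.001011 / 0.17 = 0.005944 m/day.
Travel time t = L / v = 2540 / 0.005944 = 4.273e+05 days = 1170 years.

1170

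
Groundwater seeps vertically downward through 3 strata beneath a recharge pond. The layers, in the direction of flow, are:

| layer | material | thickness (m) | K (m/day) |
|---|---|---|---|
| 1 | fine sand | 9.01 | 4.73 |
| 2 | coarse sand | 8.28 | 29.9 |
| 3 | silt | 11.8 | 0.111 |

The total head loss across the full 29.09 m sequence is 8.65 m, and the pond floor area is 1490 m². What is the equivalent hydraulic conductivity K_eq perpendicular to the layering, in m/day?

0.268

Flow is perpendicular to layering, so the layers act in series and the equivalent K is the thickness-weighted harmonic mean.
Total thickness L = 9.01 + 8.28 + 11.8 = 29.09 m.
Σ(b_i/K_i) = 9.01/4.73 + 8.28/29.9 + 11.8/0.111 = 108.5 d.
K_eq = L / Σ(b_i/K_i) = 29.09 / 108.5 = 0.2681 m/day.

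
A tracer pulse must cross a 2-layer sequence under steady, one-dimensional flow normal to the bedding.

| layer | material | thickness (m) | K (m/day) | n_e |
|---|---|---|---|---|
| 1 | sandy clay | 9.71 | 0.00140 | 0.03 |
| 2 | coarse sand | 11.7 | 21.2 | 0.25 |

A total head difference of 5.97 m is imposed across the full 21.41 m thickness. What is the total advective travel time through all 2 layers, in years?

10.2

With flow normal to the layers, continuity requires the same specific discharge q through every layer.
Σ(b_i/K_i) = 9.71/0.00140 + 11.7/21.2 = 6936 d.
q = Δh / Σ(b_i/K_i) = 5.97 / 6936 = 0.0008607 m/day.
In each layer the seepage velocity is v_i = q/n_i, so the layer transit time is t_i = b_i·n_i / q:
  layer 1 (sandy clay): t_1 = 9.71 × 0.03 / 0.0008607 = 338.4 d
  layer 2 (coarse sand): t_2 = 11.7 × 0.25 / 0.0008607 = 3398 d
Total t = Σ t_i = 3737 days = 10.23 years.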